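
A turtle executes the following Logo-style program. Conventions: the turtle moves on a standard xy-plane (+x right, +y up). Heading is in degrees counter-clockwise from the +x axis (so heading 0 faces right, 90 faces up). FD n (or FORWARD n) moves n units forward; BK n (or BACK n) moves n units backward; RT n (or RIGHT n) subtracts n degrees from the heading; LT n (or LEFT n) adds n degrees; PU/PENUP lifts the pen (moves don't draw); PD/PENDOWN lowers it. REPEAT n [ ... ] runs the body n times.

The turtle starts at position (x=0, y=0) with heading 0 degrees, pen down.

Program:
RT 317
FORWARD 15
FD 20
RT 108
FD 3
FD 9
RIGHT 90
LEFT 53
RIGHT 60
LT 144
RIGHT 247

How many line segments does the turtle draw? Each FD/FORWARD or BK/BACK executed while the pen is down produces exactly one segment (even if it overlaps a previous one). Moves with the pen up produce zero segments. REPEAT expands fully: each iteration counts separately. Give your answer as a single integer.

Answer: 4

Derivation:
Executing turtle program step by step:
Start: pos=(0,0), heading=0, pen down
RT 317: heading 0 -> 43
FD 15: (0,0) -> (10.97,10.23) [heading=43, draw]
FD 20: (10.97,10.23) -> (25.597,23.87) [heading=43, draw]
RT 108: heading 43 -> 295
FD 3: (25.597,23.87) -> (26.865,21.151) [heading=295, draw]
FD 9: (26.865,21.151) -> (30.669,12.994) [heading=295, draw]
RT 90: heading 295 -> 205
LT 53: heading 205 -> 258
RT 60: heading 258 -> 198
LT 144: heading 198 -> 342
RT 247: heading 342 -> 95
Final: pos=(30.669,12.994), heading=95, 4 segment(s) drawn
Segments drawn: 4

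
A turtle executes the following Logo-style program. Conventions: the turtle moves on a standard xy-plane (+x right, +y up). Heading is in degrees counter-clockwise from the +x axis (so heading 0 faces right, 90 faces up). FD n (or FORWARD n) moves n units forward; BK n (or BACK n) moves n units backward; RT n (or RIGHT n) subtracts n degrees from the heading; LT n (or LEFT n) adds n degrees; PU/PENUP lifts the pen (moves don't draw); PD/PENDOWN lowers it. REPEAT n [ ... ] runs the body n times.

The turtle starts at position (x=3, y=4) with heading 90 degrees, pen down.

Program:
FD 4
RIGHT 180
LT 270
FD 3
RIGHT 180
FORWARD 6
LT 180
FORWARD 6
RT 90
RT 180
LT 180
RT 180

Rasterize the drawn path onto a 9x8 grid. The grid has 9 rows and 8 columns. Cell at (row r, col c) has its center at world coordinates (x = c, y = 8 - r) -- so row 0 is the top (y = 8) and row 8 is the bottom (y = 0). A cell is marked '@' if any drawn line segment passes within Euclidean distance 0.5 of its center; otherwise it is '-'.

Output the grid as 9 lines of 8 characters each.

Segment 0: (3,4) -> (3,8)
Segment 1: (3,8) -> (0,8)
Segment 2: (0,8) -> (6,8)
Segment 3: (6,8) -> (0,8)

Answer: @@@@@@@-
---@----
---@----
---@----
---@----
--------
--------
--------
--------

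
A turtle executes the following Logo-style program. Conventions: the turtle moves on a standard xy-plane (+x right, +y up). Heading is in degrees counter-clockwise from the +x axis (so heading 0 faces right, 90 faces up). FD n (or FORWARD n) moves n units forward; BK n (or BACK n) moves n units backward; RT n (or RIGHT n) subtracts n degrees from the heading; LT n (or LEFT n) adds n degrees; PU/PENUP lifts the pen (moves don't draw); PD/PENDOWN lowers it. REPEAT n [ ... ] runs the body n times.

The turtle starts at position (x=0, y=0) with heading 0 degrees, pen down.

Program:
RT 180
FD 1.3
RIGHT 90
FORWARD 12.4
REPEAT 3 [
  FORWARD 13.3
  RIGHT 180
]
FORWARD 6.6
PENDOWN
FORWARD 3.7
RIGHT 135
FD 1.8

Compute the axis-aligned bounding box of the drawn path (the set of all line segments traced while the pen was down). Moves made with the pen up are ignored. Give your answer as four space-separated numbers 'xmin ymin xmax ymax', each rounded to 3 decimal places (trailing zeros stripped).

Executing turtle program step by step:
Start: pos=(0,0), heading=0, pen down
RT 180: heading 0 -> 180
FD 1.3: (0,0) -> (-1.3,0) [heading=180, draw]
RT 90: heading 180 -> 90
FD 12.4: (-1.3,0) -> (-1.3,12.4) [heading=90, draw]
REPEAT 3 [
  -- iteration 1/3 --
  FD 13.3: (-1.3,12.4) -> (-1.3,25.7) [heading=90, draw]
  RT 180: heading 90 -> 270
  -- iteration 2/3 --
  FD 13.3: (-1.3,25.7) -> (-1.3,12.4) [heading=270, draw]
  RT 180: heading 270 -> 90
  -- iteration 3/3 --
  FD 13.3: (-1.3,12.4) -> (-1.3,25.7) [heading=90, draw]
  RT 180: heading 90 -> 270
]
FD 6.6: (-1.3,25.7) -> (-1.3,19.1) [heading=270, draw]
PD: pen down
FD 3.7: (-1.3,19.1) -> (-1.3,15.4) [heading=270, draw]
RT 135: heading 270 -> 135
FD 1.8: (-1.3,15.4) -> (-2.573,16.673) [heading=135, draw]
Final: pos=(-2.573,16.673), heading=135, 8 segment(s) drawn

Segment endpoints: x in {-2.573, -1.3, -1.3, -1.3, -1.3, -1.3, -1.3, -1.3, 0}, y in {0, 0, 12.4, 12.4, 15.4, 16.673, 19.1, 25.7}
xmin=-2.573, ymin=0, xmax=0, ymax=25.7

Answer: -2.573 0 0 25.7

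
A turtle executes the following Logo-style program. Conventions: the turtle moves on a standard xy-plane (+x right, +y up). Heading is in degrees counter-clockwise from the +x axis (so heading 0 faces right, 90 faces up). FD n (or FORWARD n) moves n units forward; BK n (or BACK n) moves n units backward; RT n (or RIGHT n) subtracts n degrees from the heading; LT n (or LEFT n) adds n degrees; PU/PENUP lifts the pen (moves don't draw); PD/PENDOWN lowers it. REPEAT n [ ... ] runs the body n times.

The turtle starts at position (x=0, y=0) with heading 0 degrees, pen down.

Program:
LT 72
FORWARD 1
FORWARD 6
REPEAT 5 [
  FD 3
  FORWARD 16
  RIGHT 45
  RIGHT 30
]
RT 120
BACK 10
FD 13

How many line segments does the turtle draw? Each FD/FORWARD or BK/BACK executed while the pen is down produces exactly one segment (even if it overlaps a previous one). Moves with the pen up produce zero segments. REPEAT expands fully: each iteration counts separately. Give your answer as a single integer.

Answer: 14

Derivation:
Executing turtle program step by step:
Start: pos=(0,0), heading=0, pen down
LT 72: heading 0 -> 72
FD 1: (0,0) -> (0.309,0.951) [heading=72, draw]
FD 6: (0.309,0.951) -> (2.163,6.657) [heading=72, draw]
REPEAT 5 [
  -- iteration 1/5 --
  FD 3: (2.163,6.657) -> (3.09,9.511) [heading=72, draw]
  FD 16: (3.09,9.511) -> (8.034,24.727) [heading=72, draw]
  RT 45: heading 72 -> 27
  RT 30: heading 27 -> 357
  -- iteration 2/5 --
  FD 3: (8.034,24.727) -> (11.03,24.57) [heading=357, draw]
  FD 16: (11.03,24.57) -> (27.008,23.733) [heading=357, draw]
  RT 45: heading 357 -> 312
  RT 30: heading 312 -> 282
  -- iteration 3/5 --
  FD 3: (27.008,23.733) -> (27.632,20.799) [heading=282, draw]
  FD 16: (27.632,20.799) -> (30.959,5.148) [heading=282, draw]
  RT 45: heading 282 -> 237
  RT 30: heading 237 -> 207
  -- iteration 4/5 --
  FD 3: (30.959,5.148) -> (28.286,3.786) [heading=207, draw]
  FD 16: (28.286,3.786) -> (14.03,-3.478) [heading=207, draw]
  RT 45: heading 207 -> 162
  RT 30: heading 162 -> 132
  -- iteration 5/5 --
  FD 3: (14.03,-3.478) -> (12.022,-1.248) [heading=132, draw]
  FD 16: (12.022,-1.248) -> (1.316,10.642) [heading=132, draw]
  RT 45: heading 132 -> 87
  RT 30: heading 87 -> 57
]
RT 120: heading 57 -> 297
BK 10: (1.316,10.642) -> (-3.224,19.552) [heading=297, draw]
FD 13: (-3.224,19.552) -> (2.678,7.969) [heading=297, draw]
Final: pos=(2.678,7.969), heading=297, 14 segment(s) drawn
Segments drawn: 14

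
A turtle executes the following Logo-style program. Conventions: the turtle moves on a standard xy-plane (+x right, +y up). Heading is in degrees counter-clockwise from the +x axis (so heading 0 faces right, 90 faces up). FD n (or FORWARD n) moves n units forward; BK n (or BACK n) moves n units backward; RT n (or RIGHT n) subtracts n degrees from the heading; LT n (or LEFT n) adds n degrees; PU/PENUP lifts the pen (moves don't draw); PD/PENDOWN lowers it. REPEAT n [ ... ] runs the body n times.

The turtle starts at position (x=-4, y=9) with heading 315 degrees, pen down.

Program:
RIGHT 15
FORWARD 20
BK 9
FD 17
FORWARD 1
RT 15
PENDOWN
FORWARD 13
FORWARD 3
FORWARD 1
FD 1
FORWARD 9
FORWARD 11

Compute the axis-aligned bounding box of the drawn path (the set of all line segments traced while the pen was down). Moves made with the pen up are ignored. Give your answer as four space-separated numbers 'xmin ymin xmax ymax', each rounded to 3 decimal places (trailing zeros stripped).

Answer: -4 -52.82 20.335 9

Derivation:
Executing turtle program step by step:
Start: pos=(-4,9), heading=315, pen down
RT 15: heading 315 -> 300
FD 20: (-4,9) -> (6,-8.321) [heading=300, draw]
BK 9: (6,-8.321) -> (1.5,-0.526) [heading=300, draw]
FD 17: (1.5,-0.526) -> (10,-15.249) [heading=300, draw]
FD 1: (10,-15.249) -> (10.5,-16.115) [heading=300, draw]
RT 15: heading 300 -> 285
PD: pen down
FD 13: (10.5,-16.115) -> (13.865,-28.672) [heading=285, draw]
FD 3: (13.865,-28.672) -> (14.641,-31.57) [heading=285, draw]
FD 1: (14.641,-31.57) -> (14.9,-32.535) [heading=285, draw]
FD 1: (14.9,-32.535) -> (15.159,-33.501) [heading=285, draw]
FD 9: (15.159,-33.501) -> (17.488,-42.195) [heading=285, draw]
FD 11: (17.488,-42.195) -> (20.335,-52.82) [heading=285, draw]
Final: pos=(20.335,-52.82), heading=285, 10 segment(s) drawn

Segment endpoints: x in {-4, 1.5, 6, 10, 10.5, 13.865, 14.641, 14.9, 15.159, 17.488, 20.335}, y in {-52.82, -42.195, -33.501, -32.535, -31.57, -28.672, -16.115, -15.249, -8.321, -0.526, 9}
xmin=-4, ymin=-52.82, xmax=20.335, ymax=9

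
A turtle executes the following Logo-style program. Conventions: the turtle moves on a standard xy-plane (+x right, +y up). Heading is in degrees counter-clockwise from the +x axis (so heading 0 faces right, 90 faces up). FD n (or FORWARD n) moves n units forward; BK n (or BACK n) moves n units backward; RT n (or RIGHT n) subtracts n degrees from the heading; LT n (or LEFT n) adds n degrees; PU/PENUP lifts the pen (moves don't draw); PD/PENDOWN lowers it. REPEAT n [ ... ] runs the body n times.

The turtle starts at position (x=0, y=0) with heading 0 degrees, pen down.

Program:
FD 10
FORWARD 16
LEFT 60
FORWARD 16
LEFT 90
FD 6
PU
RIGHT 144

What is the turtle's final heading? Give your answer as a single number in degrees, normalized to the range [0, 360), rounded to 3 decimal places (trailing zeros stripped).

Executing turtle program step by step:
Start: pos=(0,0), heading=0, pen down
FD 10: (0,0) -> (10,0) [heading=0, draw]
FD 16: (10,0) -> (26,0) [heading=0, draw]
LT 60: heading 0 -> 60
FD 16: (26,0) -> (34,13.856) [heading=60, draw]
LT 90: heading 60 -> 150
FD 6: (34,13.856) -> (28.804,16.856) [heading=150, draw]
PU: pen up
RT 144: heading 150 -> 6
Final: pos=(28.804,16.856), heading=6, 4 segment(s) drawn

Answer: 6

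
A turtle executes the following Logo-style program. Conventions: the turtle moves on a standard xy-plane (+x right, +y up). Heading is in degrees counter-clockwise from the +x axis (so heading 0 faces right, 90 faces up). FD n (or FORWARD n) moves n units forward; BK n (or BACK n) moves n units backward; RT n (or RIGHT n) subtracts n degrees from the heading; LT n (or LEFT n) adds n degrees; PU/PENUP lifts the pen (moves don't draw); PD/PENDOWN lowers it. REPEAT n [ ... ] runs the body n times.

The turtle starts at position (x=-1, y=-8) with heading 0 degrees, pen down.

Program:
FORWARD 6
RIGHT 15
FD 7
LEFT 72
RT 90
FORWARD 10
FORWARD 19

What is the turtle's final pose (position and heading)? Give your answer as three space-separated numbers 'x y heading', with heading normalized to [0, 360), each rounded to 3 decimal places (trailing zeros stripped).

Executing turtle program step by step:
Start: pos=(-1,-8), heading=0, pen down
FD 6: (-1,-8) -> (5,-8) [heading=0, draw]
RT 15: heading 0 -> 345
FD 7: (5,-8) -> (11.761,-9.812) [heading=345, draw]
LT 72: heading 345 -> 57
RT 90: heading 57 -> 327
FD 10: (11.761,-9.812) -> (20.148,-15.258) [heading=327, draw]
FD 19: (20.148,-15.258) -> (36.083,-25.606) [heading=327, draw]
Final: pos=(36.083,-25.606), heading=327, 4 segment(s) drawn

Answer: 36.083 -25.606 327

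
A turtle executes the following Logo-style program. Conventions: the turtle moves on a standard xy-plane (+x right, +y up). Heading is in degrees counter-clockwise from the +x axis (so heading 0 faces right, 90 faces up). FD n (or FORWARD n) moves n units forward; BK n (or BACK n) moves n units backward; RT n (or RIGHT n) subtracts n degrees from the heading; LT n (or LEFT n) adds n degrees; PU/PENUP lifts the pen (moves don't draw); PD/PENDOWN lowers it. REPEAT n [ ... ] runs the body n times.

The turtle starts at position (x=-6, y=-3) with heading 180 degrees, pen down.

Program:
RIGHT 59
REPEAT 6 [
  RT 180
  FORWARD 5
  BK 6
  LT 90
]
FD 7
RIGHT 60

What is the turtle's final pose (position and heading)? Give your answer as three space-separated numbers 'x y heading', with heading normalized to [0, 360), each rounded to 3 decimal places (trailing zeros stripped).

Executing turtle program step by step:
Start: pos=(-6,-3), heading=180, pen down
RT 59: heading 180 -> 121
REPEAT 6 [
  -- iteration 1/6 --
  RT 180: heading 121 -> 301
  FD 5: (-6,-3) -> (-3.425,-7.286) [heading=301, draw]
  BK 6: (-3.425,-7.286) -> (-6.515,-2.143) [heading=301, draw]
  LT 90: heading 301 -> 31
  -- iteration 2/6 --
  RT 180: heading 31 -> 211
  FD 5: (-6.515,-2.143) -> (-10.801,-4.718) [heading=211, draw]
  BK 6: (-10.801,-4.718) -> (-5.658,-1.628) [heading=211, draw]
  LT 90: heading 211 -> 301
  -- iteration 3/6 --
  RT 180: heading 301 -> 121
  FD 5: (-5.658,-1.628) -> (-8.233,2.658) [heading=121, draw]
  BK 6: (-8.233,2.658) -> (-5.143,-2.485) [heading=121, draw]
  LT 90: heading 121 -> 211
  -- iteration 4/6 --
  RT 180: heading 211 -> 31
  FD 5: (-5.143,-2.485) -> (-0.857,0.09) [heading=31, draw]
  BK 6: (-0.857,0.09) -> (-6,-3) [heading=31, draw]
  LT 90: heading 31 -> 121
  -- iteration 5/6 --
  RT 180: heading 121 -> 301
  FD 5: (-6,-3) -> (-3.425,-7.286) [heading=301, draw]
  BK 6: (-3.425,-7.286) -> (-6.515,-2.143) [heading=301, draw]
  LT 90: heading 301 -> 31
  -- iteration 6/6 --
  RT 180: heading 31 -> 211
  FD 5: (-6.515,-2.143) -> (-10.801,-4.718) [heading=211, draw]
  BK 6: (-10.801,-4.718) -> (-5.658,-1.628) [heading=211, draw]
  LT 90: heading 211 -> 301
]
FD 7: (-5.658,-1.628) -> (-2.053,-7.628) [heading=301, draw]
RT 60: heading 301 -> 241
Final: pos=(-2.053,-7.628), heading=241, 13 segment(s) drawn

Answer: -2.053 -7.628 241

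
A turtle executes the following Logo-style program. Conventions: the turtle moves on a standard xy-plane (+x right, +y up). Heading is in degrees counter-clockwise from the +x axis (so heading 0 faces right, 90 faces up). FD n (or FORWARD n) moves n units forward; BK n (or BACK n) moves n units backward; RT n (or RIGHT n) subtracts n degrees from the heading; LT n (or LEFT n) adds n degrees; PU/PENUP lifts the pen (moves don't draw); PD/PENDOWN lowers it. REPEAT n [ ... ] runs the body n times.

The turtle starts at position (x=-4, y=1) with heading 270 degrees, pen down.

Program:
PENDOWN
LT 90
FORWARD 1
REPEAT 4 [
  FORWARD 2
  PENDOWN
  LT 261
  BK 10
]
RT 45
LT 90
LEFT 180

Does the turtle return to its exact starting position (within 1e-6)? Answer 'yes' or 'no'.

Answer: no

Derivation:
Executing turtle program step by step:
Start: pos=(-4,1), heading=270, pen down
PD: pen down
LT 90: heading 270 -> 0
FD 1: (-4,1) -> (-3,1) [heading=0, draw]
REPEAT 4 [
  -- iteration 1/4 --
  FD 2: (-3,1) -> (-1,1) [heading=0, draw]
  PD: pen down
  LT 261: heading 0 -> 261
  BK 10: (-1,1) -> (0.564,10.877) [heading=261, draw]
  -- iteration 2/4 --
  FD 2: (0.564,10.877) -> (0.251,8.902) [heading=261, draw]
  PD: pen down
  LT 261: heading 261 -> 162
  BK 10: (0.251,8.902) -> (9.762,5.811) [heading=162, draw]
  -- iteration 3/4 --
  FD 2: (9.762,5.811) -> (7.86,6.429) [heading=162, draw]
  PD: pen down
  LT 261: heading 162 -> 63
  BK 10: (7.86,6.429) -> (3.32,-2.481) [heading=63, draw]
  -- iteration 4/4 --
  FD 2: (3.32,-2.481) -> (4.228,-0.699) [heading=63, draw]
  PD: pen down
  LT 261: heading 63 -> 324
  BK 10: (4.228,-0.699) -> (-3.862,5.179) [heading=324, draw]
]
RT 45: heading 324 -> 279
LT 90: heading 279 -> 9
LT 180: heading 9 -> 189
Final: pos=(-3.862,5.179), heading=189, 9 segment(s) drawn

Start position: (-4, 1)
Final position: (-3.862, 5.179)
Distance = 4.181; >= 1e-6 -> NOT closed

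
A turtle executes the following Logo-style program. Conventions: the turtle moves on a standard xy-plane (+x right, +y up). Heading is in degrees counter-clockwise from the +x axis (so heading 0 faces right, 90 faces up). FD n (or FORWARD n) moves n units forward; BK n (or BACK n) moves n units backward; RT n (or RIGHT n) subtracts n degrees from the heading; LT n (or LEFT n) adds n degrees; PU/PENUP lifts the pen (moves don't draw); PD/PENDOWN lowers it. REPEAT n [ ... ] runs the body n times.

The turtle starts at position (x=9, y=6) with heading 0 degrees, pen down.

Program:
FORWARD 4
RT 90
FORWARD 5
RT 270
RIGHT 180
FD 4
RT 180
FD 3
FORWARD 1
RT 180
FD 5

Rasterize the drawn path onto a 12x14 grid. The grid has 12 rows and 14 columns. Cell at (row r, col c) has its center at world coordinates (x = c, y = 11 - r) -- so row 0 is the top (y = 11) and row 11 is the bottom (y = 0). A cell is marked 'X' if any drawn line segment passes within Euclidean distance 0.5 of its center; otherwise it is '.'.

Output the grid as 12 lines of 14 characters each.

Segment 0: (9,6) -> (13,6)
Segment 1: (13,6) -> (13,1)
Segment 2: (13,1) -> (9,1)
Segment 3: (9,1) -> (12,1)
Segment 4: (12,1) -> (13,1)
Segment 5: (13,1) -> (8,1)

Answer: ..............
..............
..............
..............
..............
.........XXXXX
.............X
.............X
.............X
.............X
........XXXXXX
..............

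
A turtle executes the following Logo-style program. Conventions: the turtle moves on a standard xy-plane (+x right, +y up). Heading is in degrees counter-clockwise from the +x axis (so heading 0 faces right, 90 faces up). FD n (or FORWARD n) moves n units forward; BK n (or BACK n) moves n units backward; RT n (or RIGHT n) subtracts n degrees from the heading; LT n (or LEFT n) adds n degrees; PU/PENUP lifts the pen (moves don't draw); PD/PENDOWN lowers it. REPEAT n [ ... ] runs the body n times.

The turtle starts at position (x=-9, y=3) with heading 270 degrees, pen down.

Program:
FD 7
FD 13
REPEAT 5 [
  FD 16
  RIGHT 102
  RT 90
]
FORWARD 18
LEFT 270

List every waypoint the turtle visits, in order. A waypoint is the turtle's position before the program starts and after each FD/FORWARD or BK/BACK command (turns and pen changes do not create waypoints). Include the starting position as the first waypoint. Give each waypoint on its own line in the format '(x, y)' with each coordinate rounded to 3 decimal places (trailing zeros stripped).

Executing turtle program step by step:
Start: pos=(-9,3), heading=270, pen down
FD 7: (-9,3) -> (-9,-4) [heading=270, draw]
FD 13: (-9,-4) -> (-9,-17) [heading=270, draw]
REPEAT 5 [
  -- iteration 1/5 --
  FD 16: (-9,-17) -> (-9,-33) [heading=270, draw]
  RT 102: heading 270 -> 168
  RT 90: heading 168 -> 78
  -- iteration 2/5 --
  FD 16: (-9,-33) -> (-5.673,-17.35) [heading=78, draw]
  RT 102: heading 78 -> 336
  RT 90: heading 336 -> 246
  -- iteration 3/5 --
  FD 16: (-5.673,-17.35) -> (-12.181,-31.966) [heading=246, draw]
  RT 102: heading 246 -> 144
  RT 90: heading 144 -> 54
  -- iteration 4/5 --
  FD 16: (-12.181,-31.966) -> (-2.777,-19.022) [heading=54, draw]
  RT 102: heading 54 -> 312
  RT 90: heading 312 -> 222
  -- iteration 5/5 --
  FD 16: (-2.777,-19.022) -> (-14.667,-29.728) [heading=222, draw]
  RT 102: heading 222 -> 120
  RT 90: heading 120 -> 30
]
FD 18: (-14.667,-29.728) -> (0.922,-20.728) [heading=30, draw]
LT 270: heading 30 -> 300
Final: pos=(0.922,-20.728), heading=300, 8 segment(s) drawn
Waypoints (9 total):
(-9, 3)
(-9, -4)
(-9, -17)
(-9, -33)
(-5.673, -17.35)
(-12.181, -31.966)
(-2.777, -19.022)
(-14.667, -29.728)
(0.922, -20.728)

Answer: (-9, 3)
(-9, -4)
(-9, -17)
(-9, -33)
(-5.673, -17.35)
(-12.181, -31.966)
(-2.777, -19.022)
(-14.667, -29.728)
(0.922, -20.728)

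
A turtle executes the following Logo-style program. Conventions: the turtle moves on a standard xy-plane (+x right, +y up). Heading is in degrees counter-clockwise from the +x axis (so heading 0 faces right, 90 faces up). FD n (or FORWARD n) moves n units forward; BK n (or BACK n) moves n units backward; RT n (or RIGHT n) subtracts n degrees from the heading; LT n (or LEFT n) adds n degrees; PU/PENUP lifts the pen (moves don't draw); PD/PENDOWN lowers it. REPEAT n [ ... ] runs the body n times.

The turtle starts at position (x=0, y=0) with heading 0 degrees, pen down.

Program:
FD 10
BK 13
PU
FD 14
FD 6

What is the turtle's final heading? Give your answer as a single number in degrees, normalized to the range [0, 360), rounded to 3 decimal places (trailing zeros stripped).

Answer: 0

Derivation:
Executing turtle program step by step:
Start: pos=(0,0), heading=0, pen down
FD 10: (0,0) -> (10,0) [heading=0, draw]
BK 13: (10,0) -> (-3,0) [heading=0, draw]
PU: pen up
FD 14: (-3,0) -> (11,0) [heading=0, move]
FD 6: (11,0) -> (17,0) [heading=0, move]
Final: pos=(17,0), heading=0, 2 segment(s) drawn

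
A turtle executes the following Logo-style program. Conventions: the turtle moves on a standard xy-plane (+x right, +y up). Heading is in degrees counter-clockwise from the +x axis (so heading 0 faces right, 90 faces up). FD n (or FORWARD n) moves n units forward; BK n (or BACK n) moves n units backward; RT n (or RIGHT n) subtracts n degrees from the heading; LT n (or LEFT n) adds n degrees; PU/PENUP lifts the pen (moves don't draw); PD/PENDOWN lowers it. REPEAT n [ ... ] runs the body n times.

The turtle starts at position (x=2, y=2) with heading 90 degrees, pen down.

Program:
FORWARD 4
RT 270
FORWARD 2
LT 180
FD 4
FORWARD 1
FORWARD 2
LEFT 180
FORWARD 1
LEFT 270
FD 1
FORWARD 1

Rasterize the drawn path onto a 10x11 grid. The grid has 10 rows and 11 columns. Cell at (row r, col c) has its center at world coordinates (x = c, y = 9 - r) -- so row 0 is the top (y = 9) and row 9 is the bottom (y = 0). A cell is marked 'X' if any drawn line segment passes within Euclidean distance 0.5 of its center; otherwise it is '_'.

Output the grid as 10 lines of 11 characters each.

Answer: ___________
______X____
______X____
XXXXXXXX___
__X________
__X________
__X________
__X________
___________
___________

Derivation:
Segment 0: (2,2) -> (2,6)
Segment 1: (2,6) -> (0,6)
Segment 2: (0,6) -> (4,6)
Segment 3: (4,6) -> (5,6)
Segment 4: (5,6) -> (7,6)
Segment 5: (7,6) -> (6,6)
Segment 6: (6,6) -> (6,7)
Segment 7: (6,7) -> (6,8)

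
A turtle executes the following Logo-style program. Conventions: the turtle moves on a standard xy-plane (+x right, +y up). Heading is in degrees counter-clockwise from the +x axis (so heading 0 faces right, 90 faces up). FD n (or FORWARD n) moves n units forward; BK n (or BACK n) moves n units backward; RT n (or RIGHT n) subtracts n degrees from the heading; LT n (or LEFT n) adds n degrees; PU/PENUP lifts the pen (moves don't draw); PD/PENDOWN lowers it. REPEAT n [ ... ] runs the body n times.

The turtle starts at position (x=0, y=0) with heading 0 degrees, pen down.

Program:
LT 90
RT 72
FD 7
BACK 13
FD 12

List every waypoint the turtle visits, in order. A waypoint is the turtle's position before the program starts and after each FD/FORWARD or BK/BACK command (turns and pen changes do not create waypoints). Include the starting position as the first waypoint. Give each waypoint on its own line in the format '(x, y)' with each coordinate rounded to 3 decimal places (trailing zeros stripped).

Answer: (0, 0)
(6.657, 2.163)
(-5.706, -1.854)
(5.706, 1.854)

Derivation:
Executing turtle program step by step:
Start: pos=(0,0), heading=0, pen down
LT 90: heading 0 -> 90
RT 72: heading 90 -> 18
FD 7: (0,0) -> (6.657,2.163) [heading=18, draw]
BK 13: (6.657,2.163) -> (-5.706,-1.854) [heading=18, draw]
FD 12: (-5.706,-1.854) -> (5.706,1.854) [heading=18, draw]
Final: pos=(5.706,1.854), heading=18, 3 segment(s) drawn
Waypoints (4 total):
(0, 0)
(6.657, 2.163)
(-5.706, -1.854)
(5.706, 1.854)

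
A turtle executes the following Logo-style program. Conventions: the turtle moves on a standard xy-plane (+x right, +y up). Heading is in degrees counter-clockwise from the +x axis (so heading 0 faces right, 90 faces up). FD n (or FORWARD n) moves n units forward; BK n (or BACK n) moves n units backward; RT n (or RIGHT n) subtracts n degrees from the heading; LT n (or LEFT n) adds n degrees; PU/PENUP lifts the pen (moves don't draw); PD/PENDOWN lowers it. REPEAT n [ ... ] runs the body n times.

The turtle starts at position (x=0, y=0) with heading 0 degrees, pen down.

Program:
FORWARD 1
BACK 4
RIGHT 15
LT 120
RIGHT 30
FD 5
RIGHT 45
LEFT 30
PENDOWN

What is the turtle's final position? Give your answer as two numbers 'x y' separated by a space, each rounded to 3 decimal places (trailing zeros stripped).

Executing turtle program step by step:
Start: pos=(0,0), heading=0, pen down
FD 1: (0,0) -> (1,0) [heading=0, draw]
BK 4: (1,0) -> (-3,0) [heading=0, draw]
RT 15: heading 0 -> 345
LT 120: heading 345 -> 105
RT 30: heading 105 -> 75
FD 5: (-3,0) -> (-1.706,4.83) [heading=75, draw]
RT 45: heading 75 -> 30
LT 30: heading 30 -> 60
PD: pen down
Final: pos=(-1.706,4.83), heading=60, 3 segment(s) drawn

Answer: -1.706 4.83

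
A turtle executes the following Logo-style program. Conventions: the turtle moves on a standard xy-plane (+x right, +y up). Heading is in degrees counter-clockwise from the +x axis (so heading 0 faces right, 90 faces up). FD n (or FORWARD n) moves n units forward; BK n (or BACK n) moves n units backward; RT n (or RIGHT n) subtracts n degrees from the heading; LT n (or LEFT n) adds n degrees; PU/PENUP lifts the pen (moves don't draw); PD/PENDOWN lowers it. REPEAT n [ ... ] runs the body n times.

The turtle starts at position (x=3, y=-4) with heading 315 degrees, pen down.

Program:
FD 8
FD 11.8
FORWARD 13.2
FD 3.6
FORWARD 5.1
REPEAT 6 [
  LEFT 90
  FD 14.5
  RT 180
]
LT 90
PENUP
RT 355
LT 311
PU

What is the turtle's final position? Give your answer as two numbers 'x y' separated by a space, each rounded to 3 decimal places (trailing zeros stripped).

Executing turtle program step by step:
Start: pos=(3,-4), heading=315, pen down
FD 8: (3,-4) -> (8.657,-9.657) [heading=315, draw]
FD 11.8: (8.657,-9.657) -> (17.001,-18.001) [heading=315, draw]
FD 13.2: (17.001,-18.001) -> (26.335,-27.335) [heading=315, draw]
FD 3.6: (26.335,-27.335) -> (28.88,-29.88) [heading=315, draw]
FD 5.1: (28.88,-29.88) -> (32.486,-33.486) [heading=315, draw]
REPEAT 6 [
  -- iteration 1/6 --
  LT 90: heading 315 -> 45
  FD 14.5: (32.486,-33.486) -> (42.739,-23.233) [heading=45, draw]
  RT 180: heading 45 -> 225
  -- iteration 2/6 --
  LT 90: heading 225 -> 315
  FD 14.5: (42.739,-23.233) -> (52.992,-33.486) [heading=315, draw]
  RT 180: heading 315 -> 135
  -- iteration 3/6 --
  LT 90: heading 135 -> 225
  FD 14.5: (52.992,-33.486) -> (42.739,-43.739) [heading=225, draw]
  RT 180: heading 225 -> 45
  -- iteration 4/6 --
  LT 90: heading 45 -> 135
  FD 14.5: (42.739,-43.739) -> (32.486,-33.486) [heading=135, draw]
  RT 180: heading 135 -> 315
  -- iteration 5/6 --
  LT 90: heading 315 -> 45
  FD 14.5: (32.486,-33.486) -> (42.739,-23.233) [heading=45, draw]
  RT 180: heading 45 -> 225
  -- iteration 6/6 --
  LT 90: heading 225 -> 315
  FD 14.5: (42.739,-23.233) -> (52.992,-33.486) [heading=315, draw]
  RT 180: heading 315 -> 135
]
LT 90: heading 135 -> 225
PU: pen up
RT 355: heading 225 -> 230
LT 311: heading 230 -> 181
PU: pen up
Final: pos=(52.992,-33.486), heading=181, 11 segment(s) drawn

Answer: 52.992 -33.486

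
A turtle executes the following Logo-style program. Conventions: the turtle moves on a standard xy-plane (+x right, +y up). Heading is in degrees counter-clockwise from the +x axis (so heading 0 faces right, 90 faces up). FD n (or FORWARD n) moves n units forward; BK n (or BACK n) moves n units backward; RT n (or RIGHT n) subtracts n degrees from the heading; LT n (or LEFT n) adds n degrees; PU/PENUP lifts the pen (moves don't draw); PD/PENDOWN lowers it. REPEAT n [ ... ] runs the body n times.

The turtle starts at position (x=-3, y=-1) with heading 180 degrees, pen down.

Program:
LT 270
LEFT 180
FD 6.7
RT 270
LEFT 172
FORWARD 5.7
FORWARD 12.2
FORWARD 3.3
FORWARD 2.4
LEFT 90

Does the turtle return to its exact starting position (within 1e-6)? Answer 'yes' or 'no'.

Executing turtle program step by step:
Start: pos=(-3,-1), heading=180, pen down
LT 270: heading 180 -> 90
LT 180: heading 90 -> 270
FD 6.7: (-3,-1) -> (-3,-7.7) [heading=270, draw]
RT 270: heading 270 -> 0
LT 172: heading 0 -> 172
FD 5.7: (-3,-7.7) -> (-8.645,-6.907) [heading=172, draw]
FD 12.2: (-8.645,-6.907) -> (-20.726,-5.209) [heading=172, draw]
FD 3.3: (-20.726,-5.209) -> (-23.994,-4.75) [heading=172, draw]
FD 2.4: (-23.994,-4.75) -> (-26.37,-4.416) [heading=172, draw]
LT 90: heading 172 -> 262
Final: pos=(-26.37,-4.416), heading=262, 5 segment(s) drawn

Start position: (-3, -1)
Final position: (-26.37, -4.416)
Distance = 23.619; >= 1e-6 -> NOT closed

Answer: no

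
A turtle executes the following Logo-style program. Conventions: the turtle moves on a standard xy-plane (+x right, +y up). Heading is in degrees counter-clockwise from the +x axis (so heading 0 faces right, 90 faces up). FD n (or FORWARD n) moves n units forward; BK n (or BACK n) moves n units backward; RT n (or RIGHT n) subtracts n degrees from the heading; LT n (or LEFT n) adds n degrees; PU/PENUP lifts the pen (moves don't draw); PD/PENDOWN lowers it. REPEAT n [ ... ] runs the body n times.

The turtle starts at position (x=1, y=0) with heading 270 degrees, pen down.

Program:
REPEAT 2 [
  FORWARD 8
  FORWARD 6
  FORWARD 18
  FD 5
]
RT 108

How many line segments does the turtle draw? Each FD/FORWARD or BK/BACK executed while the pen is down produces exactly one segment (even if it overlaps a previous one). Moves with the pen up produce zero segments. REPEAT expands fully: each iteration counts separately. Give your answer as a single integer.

Executing turtle program step by step:
Start: pos=(1,0), heading=270, pen down
REPEAT 2 [
  -- iteration 1/2 --
  FD 8: (1,0) -> (1,-8) [heading=270, draw]
  FD 6: (1,-8) -> (1,-14) [heading=270, draw]
  FD 18: (1,-14) -> (1,-32) [heading=270, draw]
  FD 5: (1,-32) -> (1,-37) [heading=270, draw]
  -- iteration 2/2 --
  FD 8: (1,-37) -> (1,-45) [heading=270, draw]
  FD 6: (1,-45) -> (1,-51) [heading=270, draw]
  FD 18: (1,-51) -> (1,-69) [heading=270, draw]
  FD 5: (1,-69) -> (1,-74) [heading=270, draw]
]
RT 108: heading 270 -> 162
Final: pos=(1,-74), heading=162, 8 segment(s) drawn
Segments drawn: 8

Answer: 8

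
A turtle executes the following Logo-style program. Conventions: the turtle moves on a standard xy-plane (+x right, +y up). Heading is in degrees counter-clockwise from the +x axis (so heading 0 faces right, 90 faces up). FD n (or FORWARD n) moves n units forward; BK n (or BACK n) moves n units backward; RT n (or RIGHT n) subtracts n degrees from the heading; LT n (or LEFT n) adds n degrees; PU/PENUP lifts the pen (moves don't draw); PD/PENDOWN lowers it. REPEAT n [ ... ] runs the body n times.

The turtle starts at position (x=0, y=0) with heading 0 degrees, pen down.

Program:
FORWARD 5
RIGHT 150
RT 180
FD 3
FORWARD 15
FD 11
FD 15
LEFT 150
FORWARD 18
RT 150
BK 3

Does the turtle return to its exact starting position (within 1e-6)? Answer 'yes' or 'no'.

Answer: no

Derivation:
Executing turtle program step by step:
Start: pos=(0,0), heading=0, pen down
FD 5: (0,0) -> (5,0) [heading=0, draw]
RT 150: heading 0 -> 210
RT 180: heading 210 -> 30
FD 3: (5,0) -> (7.598,1.5) [heading=30, draw]
FD 15: (7.598,1.5) -> (20.588,9) [heading=30, draw]
FD 11: (20.588,9) -> (30.115,14.5) [heading=30, draw]
FD 15: (30.115,14.5) -> (43.105,22) [heading=30, draw]
LT 150: heading 30 -> 180
FD 18: (43.105,22) -> (25.105,22) [heading=180, draw]
RT 150: heading 180 -> 30
BK 3: (25.105,22) -> (22.507,20.5) [heading=30, draw]
Final: pos=(22.507,20.5), heading=30, 7 segment(s) drawn

Start position: (0, 0)
Final position: (22.507, 20.5)
Distance = 30.444; >= 1e-6 -> NOT closed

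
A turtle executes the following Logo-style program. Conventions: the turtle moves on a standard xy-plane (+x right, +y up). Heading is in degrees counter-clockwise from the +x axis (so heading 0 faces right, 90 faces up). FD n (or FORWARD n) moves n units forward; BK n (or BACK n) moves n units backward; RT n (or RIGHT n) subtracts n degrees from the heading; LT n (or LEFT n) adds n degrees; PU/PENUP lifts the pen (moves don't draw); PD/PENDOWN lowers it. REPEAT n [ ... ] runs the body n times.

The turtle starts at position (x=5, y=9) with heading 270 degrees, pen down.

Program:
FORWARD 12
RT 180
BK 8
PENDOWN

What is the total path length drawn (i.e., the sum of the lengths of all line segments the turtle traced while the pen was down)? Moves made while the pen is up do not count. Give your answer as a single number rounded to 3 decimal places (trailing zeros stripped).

Answer: 20

Derivation:
Executing turtle program step by step:
Start: pos=(5,9), heading=270, pen down
FD 12: (5,9) -> (5,-3) [heading=270, draw]
RT 180: heading 270 -> 90
BK 8: (5,-3) -> (5,-11) [heading=90, draw]
PD: pen down
Final: pos=(5,-11), heading=90, 2 segment(s) drawn

Segment lengths:
  seg 1: (5,9) -> (5,-3), length = 12
  seg 2: (5,-3) -> (5,-11), length = 8
Total = 20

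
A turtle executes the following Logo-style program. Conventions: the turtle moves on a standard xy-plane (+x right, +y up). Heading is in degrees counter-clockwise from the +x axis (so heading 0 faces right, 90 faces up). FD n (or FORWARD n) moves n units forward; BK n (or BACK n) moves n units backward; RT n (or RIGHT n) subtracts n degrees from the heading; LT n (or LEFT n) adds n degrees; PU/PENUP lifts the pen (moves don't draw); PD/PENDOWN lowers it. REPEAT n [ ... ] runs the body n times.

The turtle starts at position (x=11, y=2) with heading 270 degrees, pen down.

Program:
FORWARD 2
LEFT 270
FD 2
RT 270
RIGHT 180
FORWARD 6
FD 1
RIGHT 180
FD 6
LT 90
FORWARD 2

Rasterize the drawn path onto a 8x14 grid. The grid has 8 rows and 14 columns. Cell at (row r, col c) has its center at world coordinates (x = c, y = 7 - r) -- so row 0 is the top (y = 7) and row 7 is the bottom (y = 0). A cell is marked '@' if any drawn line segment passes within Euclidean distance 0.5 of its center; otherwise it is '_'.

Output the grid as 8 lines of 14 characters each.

Segment 0: (11,2) -> (11,0)
Segment 1: (11,0) -> (9,0)
Segment 2: (9,0) -> (9,6)
Segment 3: (9,6) -> (9,7)
Segment 4: (9,7) -> (9,1)
Segment 5: (9,1) -> (11,1)

Answer: _________@____
_________@____
_________@____
_________@____
_________@____
_________@_@__
_________@@@__
_________@@@__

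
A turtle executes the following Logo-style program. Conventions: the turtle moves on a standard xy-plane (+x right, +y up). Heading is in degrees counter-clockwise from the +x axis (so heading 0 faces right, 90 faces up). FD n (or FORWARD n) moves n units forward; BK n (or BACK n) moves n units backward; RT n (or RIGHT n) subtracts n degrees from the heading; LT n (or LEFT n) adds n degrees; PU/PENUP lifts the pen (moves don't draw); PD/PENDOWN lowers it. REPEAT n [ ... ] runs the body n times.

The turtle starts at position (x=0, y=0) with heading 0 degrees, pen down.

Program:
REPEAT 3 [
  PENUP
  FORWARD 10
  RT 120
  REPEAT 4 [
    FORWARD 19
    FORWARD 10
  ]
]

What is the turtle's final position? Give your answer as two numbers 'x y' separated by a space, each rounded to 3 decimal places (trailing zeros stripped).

Answer: 0 0

Derivation:
Executing turtle program step by step:
Start: pos=(0,0), heading=0, pen down
REPEAT 3 [
  -- iteration 1/3 --
  PU: pen up
  FD 10: (0,0) -> (10,0) [heading=0, move]
  RT 120: heading 0 -> 240
  REPEAT 4 [
    -- iteration 1/4 --
    FD 19: (10,0) -> (0.5,-16.454) [heading=240, move]
    FD 10: (0.5,-16.454) -> (-4.5,-25.115) [heading=240, move]
    -- iteration 2/4 --
    FD 19: (-4.5,-25.115) -> (-14,-41.569) [heading=240, move]
    FD 10: (-14,-41.569) -> (-19,-50.229) [heading=240, move]
    -- iteration 3/4 --
    FD 19: (-19,-50.229) -> (-28.5,-66.684) [heading=240, move]
    FD 10: (-28.5,-66.684) -> (-33.5,-75.344) [heading=240, move]
    -- iteration 4/4 --
    FD 19: (-33.5,-75.344) -> (-43,-91.799) [heading=240, move]
    FD 10: (-43,-91.799) -> (-48,-100.459) [heading=240, move]
  ]
  -- iteration 2/3 --
  PU: pen up
  FD 10: (-48,-100.459) -> (-53,-109.119) [heading=240, move]
  RT 120: heading 240 -> 120
  REPEAT 4 [
    -- iteration 1/4 --
    FD 19: (-53,-109.119) -> (-62.5,-92.665) [heading=120, move]
    FD 10: (-62.5,-92.665) -> (-67.5,-84.004) [heading=120, move]
    -- iteration 2/4 --
    FD 19: (-67.5,-84.004) -> (-77,-67.55) [heading=120, move]
    FD 10: (-77,-67.55) -> (-82,-58.89) [heading=120, move]
    -- iteration 3/4 --
    FD 19: (-82,-58.89) -> (-91.5,-42.435) [heading=120, move]
    FD 10: (-91.5,-42.435) -> (-96.5,-33.775) [heading=120, move]
    -- iteration 4/4 --
    FD 19: (-96.5,-33.775) -> (-106,-17.321) [heading=120, move]
    FD 10: (-106,-17.321) -> (-111,-8.66) [heading=120, move]
  ]
  -- iteration 3/3 --
  PU: pen up
  FD 10: (-111,-8.66) -> (-116,0) [heading=120, move]
  RT 120: heading 120 -> 0
  REPEAT 4 [
    -- iteration 1/4 --
    FD 19: (-116,0) -> (-97,0) [heading=0, move]
    FD 10: (-97,0) -> (-87,0) [heading=0, move]
    -- iteration 2/4 --
    FD 19: (-87,0) -> (-68,0) [heading=0, move]
    FD 10: (-68,0) -> (-58,0) [heading=0, move]
    -- iteration 3/4 --
    FD 19: (-58,0) -> (-39,0) [heading=0, move]
    FD 10: (-39,0) -> (-29,0) [heading=0, move]
    -- iteration 4/4 --
    FD 19: (-29,0) -> (-10,0) [heading=0, move]
    FD 10: (-10,0) -> (0,0) [heading=0, move]
  ]
]
Final: pos=(0,0), heading=0, 0 segment(s) drawn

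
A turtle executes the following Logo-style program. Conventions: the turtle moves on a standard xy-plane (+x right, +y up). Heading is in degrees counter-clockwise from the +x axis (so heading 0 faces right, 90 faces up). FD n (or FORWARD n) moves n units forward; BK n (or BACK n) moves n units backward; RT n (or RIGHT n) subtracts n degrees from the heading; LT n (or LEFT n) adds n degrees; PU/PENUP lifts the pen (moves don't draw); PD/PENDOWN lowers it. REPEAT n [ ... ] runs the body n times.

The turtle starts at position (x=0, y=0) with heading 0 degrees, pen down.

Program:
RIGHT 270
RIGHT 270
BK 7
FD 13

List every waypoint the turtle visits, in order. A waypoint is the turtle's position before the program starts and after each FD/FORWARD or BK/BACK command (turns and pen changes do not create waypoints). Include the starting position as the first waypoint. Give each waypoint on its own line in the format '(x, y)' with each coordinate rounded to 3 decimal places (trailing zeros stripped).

Answer: (0, 0)
(7, 0)
(-6, 0)

Derivation:
Executing turtle program step by step:
Start: pos=(0,0), heading=0, pen down
RT 270: heading 0 -> 90
RT 270: heading 90 -> 180
BK 7: (0,0) -> (7,0) [heading=180, draw]
FD 13: (7,0) -> (-6,0) [heading=180, draw]
Final: pos=(-6,0), heading=180, 2 segment(s) drawn
Waypoints (3 total):
(0, 0)
(7, 0)
(-6, 0)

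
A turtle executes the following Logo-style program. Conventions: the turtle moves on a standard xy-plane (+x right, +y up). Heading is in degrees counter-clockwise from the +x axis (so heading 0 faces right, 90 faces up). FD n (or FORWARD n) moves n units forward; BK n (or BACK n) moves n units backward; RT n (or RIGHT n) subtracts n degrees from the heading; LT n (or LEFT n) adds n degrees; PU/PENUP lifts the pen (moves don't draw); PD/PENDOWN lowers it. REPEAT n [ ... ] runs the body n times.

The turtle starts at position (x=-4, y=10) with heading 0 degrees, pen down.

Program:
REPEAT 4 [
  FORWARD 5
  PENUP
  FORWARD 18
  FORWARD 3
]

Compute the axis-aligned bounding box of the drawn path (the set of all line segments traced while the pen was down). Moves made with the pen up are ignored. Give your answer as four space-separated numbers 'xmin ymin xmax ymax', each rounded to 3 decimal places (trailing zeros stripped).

Answer: -4 10 1 10

Derivation:
Executing turtle program step by step:
Start: pos=(-4,10), heading=0, pen down
REPEAT 4 [
  -- iteration 1/4 --
  FD 5: (-4,10) -> (1,10) [heading=0, draw]
  PU: pen up
  FD 18: (1,10) -> (19,10) [heading=0, move]
  FD 3: (19,10) -> (22,10) [heading=0, move]
  -- iteration 2/4 --
  FD 5: (22,10) -> (27,10) [heading=0, move]
  PU: pen up
  FD 18: (27,10) -> (45,10) [heading=0, move]
  FD 3: (45,10) -> (48,10) [heading=0, move]
  -- iteration 3/4 --
  FD 5: (48,10) -> (53,10) [heading=0, move]
  PU: pen up
  FD 18: (53,10) -> (71,10) [heading=0, move]
  FD 3: (71,10) -> (74,10) [heading=0, move]
  -- iteration 4/4 --
  FD 5: (74,10) -> (79,10) [heading=0, move]
  PU: pen up
  FD 18: (79,10) -> (97,10) [heading=0, move]
  FD 3: (97,10) -> (100,10) [heading=0, move]
]
Final: pos=(100,10), heading=0, 1 segment(s) drawn

Segment endpoints: x in {-4, 1}, y in {10}
xmin=-4, ymin=10, xmax=1, ymax=10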